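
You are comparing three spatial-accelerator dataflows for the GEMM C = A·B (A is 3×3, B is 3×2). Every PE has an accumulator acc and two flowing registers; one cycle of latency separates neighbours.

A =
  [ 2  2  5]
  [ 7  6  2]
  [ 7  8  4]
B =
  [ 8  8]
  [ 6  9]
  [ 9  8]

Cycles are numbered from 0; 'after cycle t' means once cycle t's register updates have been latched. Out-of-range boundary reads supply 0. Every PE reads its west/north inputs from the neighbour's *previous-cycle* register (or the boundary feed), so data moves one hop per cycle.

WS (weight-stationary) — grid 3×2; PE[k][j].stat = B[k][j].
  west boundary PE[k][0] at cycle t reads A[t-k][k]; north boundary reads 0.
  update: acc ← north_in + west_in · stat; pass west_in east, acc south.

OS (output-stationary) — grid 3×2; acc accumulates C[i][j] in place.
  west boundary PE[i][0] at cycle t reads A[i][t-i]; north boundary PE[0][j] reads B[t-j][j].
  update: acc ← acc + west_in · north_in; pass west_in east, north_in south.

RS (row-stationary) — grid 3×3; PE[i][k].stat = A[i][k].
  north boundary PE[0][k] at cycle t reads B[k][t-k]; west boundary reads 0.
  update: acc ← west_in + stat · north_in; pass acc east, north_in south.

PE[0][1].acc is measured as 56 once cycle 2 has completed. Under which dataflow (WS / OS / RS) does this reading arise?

dataflow = WS

Under WS (3×2), PE[0][1]:
  step 0 · PE0,1: acc=0; fwd→0 fwd↓0
  step 1 · PE0,1: acc=16; fwd→2 fwd↓16
  step 2 · PE0,1: acc=56; fwd→7 fwd↓56
Under OS (3×2), PE[0][1]:
  step 0 · PE0,1: acc=0; fwd→0 fwd↓0
  step 1 · PE0,1: acc=16; fwd→2 fwd↓8
  step 2 · PE0,1: acc=34; fwd→2 fwd↓9
Under RS (3×3), PE[0][1]:
  step 0 · PE0,1: acc=0; fwd→0 fwd↓0
  step 1 · PE0,1: acc=28; fwd→28 fwd↓6
  step 2 · PE0,1: acc=34; fwd→34 fwd↓9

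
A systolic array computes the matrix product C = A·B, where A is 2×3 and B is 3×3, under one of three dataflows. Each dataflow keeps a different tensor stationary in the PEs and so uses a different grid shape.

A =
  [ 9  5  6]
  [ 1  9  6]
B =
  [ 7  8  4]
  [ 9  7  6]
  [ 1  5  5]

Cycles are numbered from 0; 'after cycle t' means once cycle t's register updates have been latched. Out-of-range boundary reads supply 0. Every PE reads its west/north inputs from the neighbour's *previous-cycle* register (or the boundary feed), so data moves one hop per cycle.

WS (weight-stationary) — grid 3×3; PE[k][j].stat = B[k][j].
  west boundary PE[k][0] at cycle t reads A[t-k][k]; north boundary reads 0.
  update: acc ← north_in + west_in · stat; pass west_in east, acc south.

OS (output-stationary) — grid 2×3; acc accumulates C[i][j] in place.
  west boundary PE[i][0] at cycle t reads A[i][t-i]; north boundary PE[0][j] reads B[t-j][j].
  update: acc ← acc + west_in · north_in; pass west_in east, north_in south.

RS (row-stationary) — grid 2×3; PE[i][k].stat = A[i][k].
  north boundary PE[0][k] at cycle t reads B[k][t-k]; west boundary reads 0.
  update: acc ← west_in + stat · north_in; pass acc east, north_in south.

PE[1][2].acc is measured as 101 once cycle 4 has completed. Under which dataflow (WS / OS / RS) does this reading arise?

dataflow = RS

WS [3×3] PE[1][2] across cycles:
  step 0 · PE1,2: acc=0; fwd→0 fwd↓0
  step 1 · PE1,2: acc=0; fwd→0 fwd↓0
  step 2 · PE1,2: acc=0; fwd→0 fwd↓0
  step 3 · PE1,2: acc=66; fwd→5 fwd↓66
  step 4 · PE1,2: acc=58; fwd→9 fwd↓58
OS [2×3] PE[1][2] across cycles:
  step 0 · PE1,2: acc=0; fwd→0 fwd↓0
  step 1 · PE1,2: acc=0; fwd→0 fwd↓0
  step 2 · PE1,2: acc=0; fwd→0 fwd↓0
  step 3 · PE1,2: acc=4; fwd→1 fwd↓4
  step 4 · PE1,2: acc=58; fwd→9 fwd↓6
RS [2×3] PE[1][2] across cycles:
  step 0 · PE1,2: acc=0; fwd→0 fwd↓0
  step 1 · PE1,2: acc=0; fwd→0 fwd↓0
  step 2 · PE1,2: acc=0; fwd→0 fwd↓0
  step 3 · PE1,2: acc=94; fwd→94 fwd↓1
  step 4 · PE1,2: acc=101; fwd→101 fwd↓5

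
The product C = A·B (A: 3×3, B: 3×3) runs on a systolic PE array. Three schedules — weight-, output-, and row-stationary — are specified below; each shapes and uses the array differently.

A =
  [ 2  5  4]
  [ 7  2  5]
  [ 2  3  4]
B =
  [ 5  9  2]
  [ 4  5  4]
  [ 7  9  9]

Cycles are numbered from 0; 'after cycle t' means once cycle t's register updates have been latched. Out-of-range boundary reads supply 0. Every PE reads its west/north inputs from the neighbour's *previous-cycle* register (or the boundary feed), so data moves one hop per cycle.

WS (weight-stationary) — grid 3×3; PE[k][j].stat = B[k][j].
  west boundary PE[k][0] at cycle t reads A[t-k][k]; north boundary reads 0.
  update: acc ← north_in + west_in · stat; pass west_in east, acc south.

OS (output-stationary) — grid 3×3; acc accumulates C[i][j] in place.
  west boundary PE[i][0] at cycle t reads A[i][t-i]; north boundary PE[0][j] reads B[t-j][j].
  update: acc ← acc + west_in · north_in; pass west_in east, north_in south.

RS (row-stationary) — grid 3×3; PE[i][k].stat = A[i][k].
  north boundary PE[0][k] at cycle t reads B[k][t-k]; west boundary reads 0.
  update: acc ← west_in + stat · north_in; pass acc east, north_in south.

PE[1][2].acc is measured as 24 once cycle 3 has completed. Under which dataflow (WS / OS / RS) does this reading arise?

dataflow = WS

WS (3×3 grid), PE[1][2]:
  t=0 PE[1][2]: acc=0 h=0 v=0
  t=1 PE[1][2]: acc=0 h=0 v=0
  t=2 PE[1][2]: acc=0 h=0 v=0
  t=3 PE[1][2]: acc=24 h=5 v=24
OS (3×3 grid), PE[1][2]:
  t=0 PE[1][2]: acc=0 h=0 v=0
  t=1 PE[1][2]: acc=0 h=0 v=0
  t=2 PE[1][2]: acc=0 h=0 v=0
  t=3 PE[1][2]: acc=14 h=7 v=2
RS (3×3 grid), PE[1][2]:
  t=0 PE[1][2]: acc=0 h=0 v=0
  t=1 PE[1][2]: acc=0 h=0 v=0
  t=2 PE[1][2]: acc=0 h=0 v=0
  t=3 PE[1][2]: acc=78 h=78 v=7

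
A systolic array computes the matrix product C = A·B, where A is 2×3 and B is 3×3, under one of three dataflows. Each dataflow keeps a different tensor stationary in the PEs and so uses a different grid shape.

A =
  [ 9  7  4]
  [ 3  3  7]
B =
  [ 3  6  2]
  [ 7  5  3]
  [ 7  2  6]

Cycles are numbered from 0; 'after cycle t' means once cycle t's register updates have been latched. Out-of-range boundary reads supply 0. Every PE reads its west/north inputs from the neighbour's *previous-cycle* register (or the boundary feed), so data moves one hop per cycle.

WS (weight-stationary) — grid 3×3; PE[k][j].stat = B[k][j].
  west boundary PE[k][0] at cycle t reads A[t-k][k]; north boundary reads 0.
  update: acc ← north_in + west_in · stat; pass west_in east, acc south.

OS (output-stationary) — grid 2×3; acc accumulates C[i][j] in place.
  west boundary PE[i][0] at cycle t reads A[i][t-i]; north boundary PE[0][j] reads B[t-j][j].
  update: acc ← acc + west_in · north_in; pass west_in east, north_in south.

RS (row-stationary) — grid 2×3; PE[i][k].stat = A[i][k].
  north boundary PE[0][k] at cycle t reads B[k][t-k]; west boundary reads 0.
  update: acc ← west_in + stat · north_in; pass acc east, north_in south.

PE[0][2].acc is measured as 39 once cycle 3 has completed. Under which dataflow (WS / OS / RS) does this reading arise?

WS (3×3 grid), PE[0][2]:
  t=0 PE[0][2]: acc=0 h=0 v=0
  t=1 PE[0][2]: acc=0 h=0 v=0
  t=2 PE[0][2]: acc=18 h=9 v=18
  t=3 PE[0][2]: acc=6 h=3 v=6
OS (2×3 grid), PE[0][2]:
  t=0 PE[0][2]: acc=0 h=0 v=0
  t=1 PE[0][2]: acc=0 h=0 v=0
  t=2 PE[0][2]: acc=18 h=9 v=2
  t=3 PE[0][2]: acc=39 h=7 v=3
RS (2×3 grid), PE[0][2]:
  t=0 PE[0][2]: acc=0 h=0 v=0
  t=1 PE[0][2]: acc=0 h=0 v=0
  t=2 PE[0][2]: acc=104 h=104 v=7
  t=3 PE[0][2]: acc=97 h=97 v=2

dataflow = OS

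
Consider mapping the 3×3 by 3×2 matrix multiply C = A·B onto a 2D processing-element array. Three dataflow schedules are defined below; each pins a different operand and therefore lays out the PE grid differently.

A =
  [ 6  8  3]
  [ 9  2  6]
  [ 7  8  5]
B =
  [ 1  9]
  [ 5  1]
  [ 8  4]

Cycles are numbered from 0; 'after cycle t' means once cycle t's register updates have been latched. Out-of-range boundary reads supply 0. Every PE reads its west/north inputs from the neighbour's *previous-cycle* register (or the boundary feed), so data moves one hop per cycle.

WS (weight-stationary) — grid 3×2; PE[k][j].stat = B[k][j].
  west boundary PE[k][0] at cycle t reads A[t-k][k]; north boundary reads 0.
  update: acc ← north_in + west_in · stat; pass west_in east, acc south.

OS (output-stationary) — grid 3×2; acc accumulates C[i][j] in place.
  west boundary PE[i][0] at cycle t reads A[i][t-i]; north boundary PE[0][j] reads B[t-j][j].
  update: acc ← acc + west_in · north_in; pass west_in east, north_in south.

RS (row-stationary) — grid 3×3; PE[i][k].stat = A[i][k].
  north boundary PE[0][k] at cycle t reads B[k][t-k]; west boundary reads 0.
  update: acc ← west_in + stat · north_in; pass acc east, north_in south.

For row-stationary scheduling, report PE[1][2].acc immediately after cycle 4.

RS on a 3×3 grid — tracing PE[1][2] and its feeders:
  after 0 — PE[0][2] acc=0, pass-E 0, pass-S 0
  after 0 — PE[1][1] acc=0, pass-E 0, pass-S 0
  after 0 — PE[1][2] acc=0, pass-E 0, pass-S 0
  after 1 — PE[0][2] acc=0, pass-E 0, pass-S 0
  after 1 — PE[1][1] acc=0, pass-E 0, pass-S 0
  after 1 — PE[1][2] acc=0, pass-E 0, pass-S 0
  after 2 — PE[0][2] acc=70, pass-E 70, pass-S 8
  after 2 — PE[1][1] acc=19, pass-E 19, pass-S 5
  after 2 — PE[1][2] acc=0, pass-E 0, pass-S 0
  after 3 — PE[0][2] acc=74, pass-E 74, pass-S 4
  after 3 — PE[1][1] acc=83, pass-E 83, pass-S 1
  after 3 — PE[1][2] acc=67, pass-E 67, pass-S 8
  after 4 — PE[0][2] acc=0, pass-E 0, pass-S 0
  after 4 — PE[1][1] acc=0, pass-E 0, pass-S 0
  after 4 — PE[1][2] acc=107, pass-E 107, pass-S 4

PE[1][2].acc = 107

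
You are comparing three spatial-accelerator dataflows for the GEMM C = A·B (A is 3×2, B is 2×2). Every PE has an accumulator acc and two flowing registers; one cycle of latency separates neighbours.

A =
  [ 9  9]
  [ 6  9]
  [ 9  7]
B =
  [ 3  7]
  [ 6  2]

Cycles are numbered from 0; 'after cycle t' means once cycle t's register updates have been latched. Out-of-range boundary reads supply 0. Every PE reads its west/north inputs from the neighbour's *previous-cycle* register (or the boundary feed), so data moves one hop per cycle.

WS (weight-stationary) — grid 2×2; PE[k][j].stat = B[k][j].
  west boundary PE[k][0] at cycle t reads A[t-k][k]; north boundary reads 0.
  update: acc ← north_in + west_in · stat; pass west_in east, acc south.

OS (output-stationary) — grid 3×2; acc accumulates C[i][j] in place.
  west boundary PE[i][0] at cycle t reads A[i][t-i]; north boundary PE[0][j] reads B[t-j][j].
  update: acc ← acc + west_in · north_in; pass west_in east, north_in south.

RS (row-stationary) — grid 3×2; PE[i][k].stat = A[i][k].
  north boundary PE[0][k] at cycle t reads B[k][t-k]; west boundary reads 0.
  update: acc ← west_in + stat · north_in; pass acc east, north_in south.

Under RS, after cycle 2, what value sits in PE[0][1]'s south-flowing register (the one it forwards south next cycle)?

register = 2

RS 3×2: PE[0][1] cycle-by-cycle (with neighbour feeds):
  [0] (0,0) acc=27 (h:27 v:3)
  [0] (0,1) acc=0 (h:0 v:0)
  [1] (0,0) acc=63 (h:63 v:7)
  [1] (0,1) acc=81 (h:81 v:6)
  [2] (0,0) acc=0 (h:0 v:0)
  [2] (0,1) acc=81 (h:81 v:2)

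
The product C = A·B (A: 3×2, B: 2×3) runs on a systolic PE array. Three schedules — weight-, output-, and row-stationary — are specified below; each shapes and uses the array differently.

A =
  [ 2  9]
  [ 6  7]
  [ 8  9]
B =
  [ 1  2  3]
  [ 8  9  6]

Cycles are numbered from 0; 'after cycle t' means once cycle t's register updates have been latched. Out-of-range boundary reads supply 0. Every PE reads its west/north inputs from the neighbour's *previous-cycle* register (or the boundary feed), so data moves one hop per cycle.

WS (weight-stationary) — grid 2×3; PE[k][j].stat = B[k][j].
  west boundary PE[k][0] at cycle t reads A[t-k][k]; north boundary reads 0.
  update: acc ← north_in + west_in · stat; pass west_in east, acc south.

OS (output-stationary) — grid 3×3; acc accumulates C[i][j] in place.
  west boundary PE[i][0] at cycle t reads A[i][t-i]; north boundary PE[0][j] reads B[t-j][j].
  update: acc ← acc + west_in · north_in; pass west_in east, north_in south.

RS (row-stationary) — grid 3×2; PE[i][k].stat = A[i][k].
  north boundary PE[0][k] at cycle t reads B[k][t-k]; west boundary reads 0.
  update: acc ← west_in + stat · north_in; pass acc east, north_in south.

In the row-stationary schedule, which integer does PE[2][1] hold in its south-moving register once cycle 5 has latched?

register = 6

Tracing RS — 3×2 array, target PE[2][1]:
  step 0 · PE1,1: acc=0; fwd→0 fwd↓0
  step 0 · PE2,0: acc=0; fwd→0 fwd↓0
  step 0 · PE2,1: acc=0; fwd→0 fwd↓0
  step 1 · PE1,1: acc=0; fwd→0 fwd↓0
  step 1 · PE2,0: acc=0; fwd→0 fwd↓0
  step 1 · PE2,1: acc=0; fwd→0 fwd↓0
  step 2 · PE1,1: acc=62; fwd→62 fwd↓8
  step 2 · PE2,0: acc=8; fwd→8 fwd↓1
  step 2 · PE2,1: acc=0; fwd→0 fwd↓0
  step 3 · PE1,1: acc=75; fwd→75 fwd↓9
  step 3 · PE2,0: acc=16; fwd→16 fwd↓2
  step 3 · PE2,1: acc=80; fwd→80 fwd↓8
  step 4 · PE1,1: acc=60; fwd→60 fwd↓6
  step 4 · PE2,0: acc=24; fwd→24 fwd↓3
  step 4 · PE2,1: acc=97; fwd→97 fwd↓9
  step 5 · PE1,1: acc=0; fwd→0 fwd↓0
  step 5 · PE2,0: acc=0; fwd→0 fwd↓0
  step 5 · PE2,1: acc=78; fwd→78 fwd↓6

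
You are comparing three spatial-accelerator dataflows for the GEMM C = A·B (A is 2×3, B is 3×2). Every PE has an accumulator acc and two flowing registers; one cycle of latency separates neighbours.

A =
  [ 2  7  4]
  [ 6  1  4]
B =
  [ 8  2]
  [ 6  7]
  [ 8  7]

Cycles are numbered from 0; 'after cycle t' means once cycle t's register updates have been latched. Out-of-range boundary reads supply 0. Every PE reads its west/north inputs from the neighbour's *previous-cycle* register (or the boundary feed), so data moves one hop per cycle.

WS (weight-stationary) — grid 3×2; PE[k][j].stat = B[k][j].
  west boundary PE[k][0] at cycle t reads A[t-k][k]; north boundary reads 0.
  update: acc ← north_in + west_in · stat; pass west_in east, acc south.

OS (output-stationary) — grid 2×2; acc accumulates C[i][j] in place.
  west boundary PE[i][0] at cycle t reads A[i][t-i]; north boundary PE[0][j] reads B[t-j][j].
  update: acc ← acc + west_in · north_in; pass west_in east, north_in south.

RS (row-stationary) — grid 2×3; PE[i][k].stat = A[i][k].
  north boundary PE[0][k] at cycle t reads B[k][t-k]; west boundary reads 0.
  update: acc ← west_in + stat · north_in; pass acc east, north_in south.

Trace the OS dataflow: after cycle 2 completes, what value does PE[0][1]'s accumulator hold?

PE[0][1].acc = 53

OS on a 2×2 grid — tracing PE[0][1] and its feeders:
  cycle 0: PE[0][0] → acc 16, east 2, south 8
  cycle 0: PE[0][1] → acc 0, east 0, south 0
  cycle 1: PE[0][0] → acc 58, east 7, south 6
  cycle 1: PE[0][1] → acc 4, east 2, south 2
  cycle 2: PE[0][0] → acc 90, east 4, south 8
  cycle 2: PE[0][1] → acc 53, east 7, south 7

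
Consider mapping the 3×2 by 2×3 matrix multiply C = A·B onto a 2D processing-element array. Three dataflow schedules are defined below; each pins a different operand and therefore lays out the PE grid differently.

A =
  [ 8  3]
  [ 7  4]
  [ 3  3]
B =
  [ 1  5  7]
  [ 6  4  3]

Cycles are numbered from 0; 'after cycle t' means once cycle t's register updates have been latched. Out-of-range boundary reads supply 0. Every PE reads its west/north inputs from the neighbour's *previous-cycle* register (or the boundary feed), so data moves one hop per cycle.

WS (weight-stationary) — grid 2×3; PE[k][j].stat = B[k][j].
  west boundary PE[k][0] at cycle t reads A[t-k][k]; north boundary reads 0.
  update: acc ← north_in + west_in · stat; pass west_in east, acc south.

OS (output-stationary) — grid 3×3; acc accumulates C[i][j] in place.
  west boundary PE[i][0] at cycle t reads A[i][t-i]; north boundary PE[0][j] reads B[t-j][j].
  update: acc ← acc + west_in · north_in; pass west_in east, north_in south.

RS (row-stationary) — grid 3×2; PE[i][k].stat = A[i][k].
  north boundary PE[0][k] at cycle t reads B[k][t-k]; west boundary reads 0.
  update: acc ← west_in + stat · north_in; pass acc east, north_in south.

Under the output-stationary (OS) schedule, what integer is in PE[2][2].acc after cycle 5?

PE[2][2].acc = 30

OS (3×3). Following PE[2][2] plus its west/north inputs:
  @0  [1,2]  acc 0  |  →0  ↓0
  @0  [2,1]  acc 0  |  →0  ↓0
  @0  [2,2]  acc 0  |  →0  ↓0
  @1  [1,2]  acc 0  |  →0  ↓0
  @1  [2,1]  acc 0  |  →0  ↓0
  @1  [2,2]  acc 0  |  →0  ↓0
  @2  [1,2]  acc 0  |  →0  ↓0
  @2  [2,1]  acc 0  |  →0  ↓0
  @2  [2,2]  acc 0  |  →0  ↓0
  @3  [1,2]  acc 49  |  →7  ↓7
  @3  [2,1]  acc 15  |  →3  ↓5
  @3  [2,2]  acc 0  |  →0  ↓0
  @4  [1,2]  acc 61  |  →4  ↓3
  @4  [2,1]  acc 27  |  →3  ↓4
  @4  [2,2]  acc 21  |  →3  ↓7
  @5  [1,2]  acc 61  |  →0  ↓0
  @5  [2,1]  acc 27  |  →0  ↓0
  @5  [2,2]  acc 30  |  →3  ↓3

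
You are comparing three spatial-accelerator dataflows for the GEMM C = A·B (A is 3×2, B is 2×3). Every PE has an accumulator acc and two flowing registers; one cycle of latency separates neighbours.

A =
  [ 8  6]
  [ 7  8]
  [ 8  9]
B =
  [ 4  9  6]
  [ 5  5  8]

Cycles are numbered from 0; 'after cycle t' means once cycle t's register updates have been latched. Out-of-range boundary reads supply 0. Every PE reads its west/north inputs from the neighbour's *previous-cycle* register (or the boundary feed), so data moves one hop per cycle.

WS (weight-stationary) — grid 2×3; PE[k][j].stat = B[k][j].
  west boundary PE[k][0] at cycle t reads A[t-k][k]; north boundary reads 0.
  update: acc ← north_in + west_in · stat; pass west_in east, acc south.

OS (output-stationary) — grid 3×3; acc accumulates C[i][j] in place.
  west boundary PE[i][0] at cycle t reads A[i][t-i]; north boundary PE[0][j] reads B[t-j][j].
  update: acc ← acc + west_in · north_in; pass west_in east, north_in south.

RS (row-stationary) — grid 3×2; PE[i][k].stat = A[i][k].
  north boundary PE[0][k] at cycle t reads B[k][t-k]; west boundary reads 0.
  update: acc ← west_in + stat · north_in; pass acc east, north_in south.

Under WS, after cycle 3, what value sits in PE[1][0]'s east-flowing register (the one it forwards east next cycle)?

WS 2×3: PE[1][0] cycle-by-cycle (with neighbour feeds):
  t=0 PE[0][0]: acc=32 h=8 v=32
  t=0 PE[1][0]: acc=0 h=0 v=0
  t=1 PE[0][0]: acc=28 h=7 v=28
  t=1 PE[1][0]: acc=62 h=6 v=62
  t=2 PE[0][0]: acc=32 h=8 v=32
  t=2 PE[1][0]: acc=68 h=8 v=68
  t=3 PE[0][0]: acc=0 h=0 v=0
  t=3 PE[1][0]: acc=77 h=9 v=77

register = 9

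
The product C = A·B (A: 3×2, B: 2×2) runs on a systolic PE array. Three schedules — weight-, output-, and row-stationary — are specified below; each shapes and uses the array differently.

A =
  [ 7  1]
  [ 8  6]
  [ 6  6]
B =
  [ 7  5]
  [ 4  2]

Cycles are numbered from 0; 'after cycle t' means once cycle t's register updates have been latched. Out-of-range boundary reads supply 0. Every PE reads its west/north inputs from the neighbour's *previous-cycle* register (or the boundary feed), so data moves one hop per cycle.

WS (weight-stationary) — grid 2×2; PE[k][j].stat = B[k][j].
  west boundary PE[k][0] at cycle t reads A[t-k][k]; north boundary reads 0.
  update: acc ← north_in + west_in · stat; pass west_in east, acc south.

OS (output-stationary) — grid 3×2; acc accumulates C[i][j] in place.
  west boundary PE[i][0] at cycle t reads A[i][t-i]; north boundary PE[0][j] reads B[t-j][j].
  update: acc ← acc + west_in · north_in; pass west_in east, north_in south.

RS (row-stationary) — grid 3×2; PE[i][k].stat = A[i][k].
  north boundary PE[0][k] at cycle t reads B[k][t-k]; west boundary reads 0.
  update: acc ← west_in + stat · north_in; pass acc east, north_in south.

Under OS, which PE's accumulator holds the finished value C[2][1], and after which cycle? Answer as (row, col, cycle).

OS: C[2][1] accumulates in PE[2][1]:
  c0 r2c1: 0 / 0 / 0
  c1 r2c1: 0 / 0 / 0
  c2 r2c1: 0 / 0 / 0
  c3 r2c1: 30 / 6 / 5
  c4 r2c1: 42 / 6 / 2

(row, col, cycle) = (2, 1, 4)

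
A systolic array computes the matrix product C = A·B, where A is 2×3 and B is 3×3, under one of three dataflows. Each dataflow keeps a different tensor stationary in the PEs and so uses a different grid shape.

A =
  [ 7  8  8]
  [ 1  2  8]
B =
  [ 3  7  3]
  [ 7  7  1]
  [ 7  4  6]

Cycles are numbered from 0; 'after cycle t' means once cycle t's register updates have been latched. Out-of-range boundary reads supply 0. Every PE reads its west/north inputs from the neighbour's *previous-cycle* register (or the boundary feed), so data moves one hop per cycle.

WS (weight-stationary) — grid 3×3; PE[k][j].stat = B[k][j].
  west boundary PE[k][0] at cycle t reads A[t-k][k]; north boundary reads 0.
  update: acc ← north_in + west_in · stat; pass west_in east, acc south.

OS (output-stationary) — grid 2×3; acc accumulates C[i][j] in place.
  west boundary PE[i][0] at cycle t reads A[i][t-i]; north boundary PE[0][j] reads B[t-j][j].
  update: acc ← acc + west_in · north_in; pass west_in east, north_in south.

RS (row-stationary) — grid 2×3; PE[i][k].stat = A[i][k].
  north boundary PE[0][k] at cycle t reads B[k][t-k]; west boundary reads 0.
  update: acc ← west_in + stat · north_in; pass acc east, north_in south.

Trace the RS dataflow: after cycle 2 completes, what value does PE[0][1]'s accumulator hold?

PE[0][1].acc = 105

RS on a 2×3 grid — tracing PE[0][1] and its feeders:
  after 0 — PE[0][0] acc=21, pass-E 21, pass-S 3
  after 0 — PE[0][1] acc=0, pass-E 0, pass-S 0
  after 1 — PE[0][0] acc=49, pass-E 49, pass-S 7
  after 1 — PE[0][1] acc=77, pass-E 77, pass-S 7
  after 2 — PE[0][0] acc=21, pass-E 21, pass-S 3
  after 2 — PE[0][1] acc=105, pass-E 105, pass-S 7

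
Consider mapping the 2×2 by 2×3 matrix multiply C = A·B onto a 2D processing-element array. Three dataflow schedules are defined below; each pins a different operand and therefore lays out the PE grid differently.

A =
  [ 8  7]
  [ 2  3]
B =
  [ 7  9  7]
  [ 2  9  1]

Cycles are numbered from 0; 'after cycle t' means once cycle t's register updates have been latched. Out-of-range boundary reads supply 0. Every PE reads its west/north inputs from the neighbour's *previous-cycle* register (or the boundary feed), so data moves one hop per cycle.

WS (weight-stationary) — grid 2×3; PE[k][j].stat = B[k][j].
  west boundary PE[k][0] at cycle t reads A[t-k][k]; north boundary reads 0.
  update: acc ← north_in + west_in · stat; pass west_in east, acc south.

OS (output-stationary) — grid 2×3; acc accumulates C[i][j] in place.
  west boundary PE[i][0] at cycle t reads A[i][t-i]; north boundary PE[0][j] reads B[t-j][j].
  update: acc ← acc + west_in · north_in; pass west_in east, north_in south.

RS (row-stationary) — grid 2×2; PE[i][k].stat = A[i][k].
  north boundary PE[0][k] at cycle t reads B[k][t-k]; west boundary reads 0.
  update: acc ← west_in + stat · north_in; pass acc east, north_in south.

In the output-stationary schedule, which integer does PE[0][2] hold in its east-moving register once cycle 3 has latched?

OS (2×3). Following PE[0][2] plus its west/north inputs:
  t=0 PE[0][1]: acc=0 h=0 v=0
  t=0 PE[0][2]: acc=0 h=0 v=0
  t=1 PE[0][1]: acc=72 h=8 v=9
  t=1 PE[0][2]: acc=0 h=0 v=0
  t=2 PE[0][1]: acc=135 h=7 v=9
  t=2 PE[0][2]: acc=56 h=8 v=7
  t=3 PE[0][1]: acc=135 h=0 v=0
  t=3 PE[0][2]: acc=63 h=7 v=1

register = 7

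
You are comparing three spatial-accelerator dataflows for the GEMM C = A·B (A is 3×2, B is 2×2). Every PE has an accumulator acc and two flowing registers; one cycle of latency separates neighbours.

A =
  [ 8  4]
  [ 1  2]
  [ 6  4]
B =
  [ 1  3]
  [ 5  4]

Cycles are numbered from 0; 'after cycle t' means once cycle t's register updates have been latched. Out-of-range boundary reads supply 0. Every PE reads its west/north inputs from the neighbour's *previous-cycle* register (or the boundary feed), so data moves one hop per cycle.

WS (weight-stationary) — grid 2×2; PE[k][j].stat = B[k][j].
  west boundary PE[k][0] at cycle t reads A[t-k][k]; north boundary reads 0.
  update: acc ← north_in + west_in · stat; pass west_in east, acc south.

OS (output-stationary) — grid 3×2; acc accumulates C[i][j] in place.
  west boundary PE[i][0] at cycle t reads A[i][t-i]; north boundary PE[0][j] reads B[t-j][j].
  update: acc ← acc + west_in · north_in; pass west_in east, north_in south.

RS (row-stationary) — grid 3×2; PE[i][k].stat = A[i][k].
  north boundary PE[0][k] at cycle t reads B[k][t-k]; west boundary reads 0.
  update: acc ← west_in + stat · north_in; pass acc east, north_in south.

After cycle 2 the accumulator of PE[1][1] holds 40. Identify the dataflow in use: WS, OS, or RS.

dataflow = WS

— WS: 2×2; PE[1][1] trace:
  c0 r1c1: 0 / 0 / 0
  c1 r1c1: 0 / 0 / 0
  c2 r1c1: 40 / 4 / 40
— OS: 3×2; PE[1][1] trace:
  c0 r1c1: 0 / 0 / 0
  c1 r1c1: 0 / 0 / 0
  c2 r1c1: 3 / 1 / 3
— RS: 3×2; PE[1][1] trace:
  c0 r1c1: 0 / 0 / 0
  c1 r1c1: 0 / 0 / 0
  c2 r1c1: 11 / 11 / 5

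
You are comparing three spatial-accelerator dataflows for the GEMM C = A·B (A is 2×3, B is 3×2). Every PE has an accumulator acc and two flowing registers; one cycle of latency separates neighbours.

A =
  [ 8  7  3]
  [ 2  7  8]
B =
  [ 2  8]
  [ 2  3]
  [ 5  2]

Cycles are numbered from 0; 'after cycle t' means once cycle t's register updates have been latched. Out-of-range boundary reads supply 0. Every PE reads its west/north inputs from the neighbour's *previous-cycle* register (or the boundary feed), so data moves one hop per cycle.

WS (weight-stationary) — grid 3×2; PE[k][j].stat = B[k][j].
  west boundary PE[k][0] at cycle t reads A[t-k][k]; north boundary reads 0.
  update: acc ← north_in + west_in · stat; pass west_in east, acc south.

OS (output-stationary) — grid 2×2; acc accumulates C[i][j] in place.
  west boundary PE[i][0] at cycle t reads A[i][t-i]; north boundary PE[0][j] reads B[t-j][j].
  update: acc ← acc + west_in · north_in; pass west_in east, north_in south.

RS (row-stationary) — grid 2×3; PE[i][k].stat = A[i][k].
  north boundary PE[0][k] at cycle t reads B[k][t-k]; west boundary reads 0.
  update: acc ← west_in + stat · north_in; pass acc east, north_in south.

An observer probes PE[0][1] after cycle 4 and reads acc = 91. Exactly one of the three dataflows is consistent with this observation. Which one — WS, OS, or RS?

dataflow = OS

Under WS (3×2), PE[0][1]:
  after 0 — PE[0][1] acc=0, pass-E 0, pass-S 0
  after 1 — PE[0][1] acc=64, pass-E 8, pass-S 64
  after 2 — PE[0][1] acc=16, pass-E 2, pass-S 16
  after 3 — PE[0][1] acc=0, pass-E 0, pass-S 0
  after 4 — PE[0][1] acc=0, pass-E 0, pass-S 0
Under OS (2×2), PE[0][1]:
  after 0 — PE[0][1] acc=0, pass-E 0, pass-S 0
  after 1 — PE[0][1] acc=64, pass-E 8, pass-S 8
  after 2 — PE[0][1] acc=85, pass-E 7, pass-S 3
  after 3 — PE[0][1] acc=91, pass-E 3, pass-S 2
  after 4 — PE[0][1] acc=91, pass-E 0, pass-S 0
Under RS (2×3), PE[0][1]:
  after 0 — PE[0][1] acc=0, pass-E 0, pass-S 0
  after 1 — PE[0][1] acc=30, pass-E 30, pass-S 2
  after 2 — PE[0][1] acc=85, pass-E 85, pass-S 3
  after 3 — PE[0][1] acc=0, pass-E 0, pass-S 0
  after 4 — PE[0][1] acc=0, pass-E 0, pass-S 0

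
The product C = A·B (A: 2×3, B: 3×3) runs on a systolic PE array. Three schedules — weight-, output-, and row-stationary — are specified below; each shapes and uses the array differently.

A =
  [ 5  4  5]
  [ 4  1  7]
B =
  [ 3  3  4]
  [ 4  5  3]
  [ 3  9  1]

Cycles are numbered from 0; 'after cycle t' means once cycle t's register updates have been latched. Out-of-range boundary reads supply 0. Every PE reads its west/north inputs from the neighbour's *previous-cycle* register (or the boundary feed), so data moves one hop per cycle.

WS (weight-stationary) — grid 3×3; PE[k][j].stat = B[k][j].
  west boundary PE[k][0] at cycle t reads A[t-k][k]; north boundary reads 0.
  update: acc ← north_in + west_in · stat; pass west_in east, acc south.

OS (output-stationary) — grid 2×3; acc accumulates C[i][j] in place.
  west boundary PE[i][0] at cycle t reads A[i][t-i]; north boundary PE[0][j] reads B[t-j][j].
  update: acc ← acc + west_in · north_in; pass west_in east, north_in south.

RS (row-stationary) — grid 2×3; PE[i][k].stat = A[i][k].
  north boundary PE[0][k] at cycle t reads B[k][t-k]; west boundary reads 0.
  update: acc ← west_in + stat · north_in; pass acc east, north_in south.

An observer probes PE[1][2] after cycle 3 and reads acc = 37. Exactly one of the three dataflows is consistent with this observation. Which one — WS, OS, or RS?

dataflow = RS

WS (3×3 grid), PE[1][2]:
  [0] (1,2) acc=0 (h:0 v:0)
  [1] (1,2) acc=0 (h:0 v:0)
  [2] (1,2) acc=0 (h:0 v:0)
  [3] (1,2) acc=32 (h:4 v:32)
OS (2×3 grid), PE[1][2]:
  [0] (1,2) acc=0 (h:0 v:0)
  [1] (1,2) acc=0 (h:0 v:0)
  [2] (1,2) acc=0 (h:0 v:0)
  [3] (1,2) acc=16 (h:4 v:4)
RS (2×3 grid), PE[1][2]:
  [0] (1,2) acc=0 (h:0 v:0)
  [1] (1,2) acc=0 (h:0 v:0)
  [2] (1,2) acc=0 (h:0 v:0)
  [3] (1,2) acc=37 (h:37 v:3)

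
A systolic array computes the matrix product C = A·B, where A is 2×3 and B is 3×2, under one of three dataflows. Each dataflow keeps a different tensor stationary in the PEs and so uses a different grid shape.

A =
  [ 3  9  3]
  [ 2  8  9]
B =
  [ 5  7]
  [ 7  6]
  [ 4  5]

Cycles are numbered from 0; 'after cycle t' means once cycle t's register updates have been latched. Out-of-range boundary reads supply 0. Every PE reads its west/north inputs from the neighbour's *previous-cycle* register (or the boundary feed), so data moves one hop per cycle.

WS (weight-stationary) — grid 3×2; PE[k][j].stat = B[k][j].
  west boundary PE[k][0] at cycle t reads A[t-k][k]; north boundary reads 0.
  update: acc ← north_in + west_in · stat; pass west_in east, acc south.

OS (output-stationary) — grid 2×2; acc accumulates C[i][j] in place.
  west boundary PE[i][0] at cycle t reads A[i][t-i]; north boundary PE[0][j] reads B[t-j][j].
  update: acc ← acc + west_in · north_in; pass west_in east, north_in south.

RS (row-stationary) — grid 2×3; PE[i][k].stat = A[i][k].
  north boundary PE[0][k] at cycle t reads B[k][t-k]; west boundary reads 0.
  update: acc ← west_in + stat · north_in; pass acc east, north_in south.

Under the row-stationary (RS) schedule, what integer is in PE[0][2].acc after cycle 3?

PE[0][2].acc = 90

RS on a 2×3 grid — tracing PE[0][2] and its feeders:
  step 0 · PE0,1: acc=0; fwd→0 fwd↓0
  step 0 · PE0,2: acc=0; fwd→0 fwd↓0
  step 1 · PE0,1: acc=78; fwd→78 fwd↓7
  step 1 · PE0,2: acc=0; fwd→0 fwd↓0
  step 2 · PE0,1: acc=75; fwd→75 fwd↓6
  step 2 · PE0,2: acc=90; fwd→90 fwd↓4
  step 3 · PE0,1: acc=0; fwd→0 fwd↓0
  step 3 · PE0,2: acc=90; fwd→90 fwd↓5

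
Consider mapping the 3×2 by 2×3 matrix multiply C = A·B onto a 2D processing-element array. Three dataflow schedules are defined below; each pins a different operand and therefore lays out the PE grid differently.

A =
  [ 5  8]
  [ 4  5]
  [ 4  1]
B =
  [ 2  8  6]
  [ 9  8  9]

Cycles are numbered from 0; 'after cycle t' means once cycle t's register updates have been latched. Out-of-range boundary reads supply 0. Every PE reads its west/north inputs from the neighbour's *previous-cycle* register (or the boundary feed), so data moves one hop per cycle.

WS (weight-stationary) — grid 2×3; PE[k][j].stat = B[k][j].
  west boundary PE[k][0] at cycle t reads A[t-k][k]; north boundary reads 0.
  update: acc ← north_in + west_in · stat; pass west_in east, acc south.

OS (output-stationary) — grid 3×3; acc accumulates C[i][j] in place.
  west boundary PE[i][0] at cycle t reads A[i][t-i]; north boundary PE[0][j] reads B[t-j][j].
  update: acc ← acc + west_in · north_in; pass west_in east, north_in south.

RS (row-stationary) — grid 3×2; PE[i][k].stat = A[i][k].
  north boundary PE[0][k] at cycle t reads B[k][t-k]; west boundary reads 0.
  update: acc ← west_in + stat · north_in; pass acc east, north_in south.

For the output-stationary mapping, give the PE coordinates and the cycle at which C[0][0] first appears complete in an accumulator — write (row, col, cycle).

(row, col, cycle) = (0, 0, 1)

OS — PE[0][0] is where C[0][0] collects:
  c0 r0c0: 10 / 5 / 2
  c1 r0c0: 82 / 8 / 9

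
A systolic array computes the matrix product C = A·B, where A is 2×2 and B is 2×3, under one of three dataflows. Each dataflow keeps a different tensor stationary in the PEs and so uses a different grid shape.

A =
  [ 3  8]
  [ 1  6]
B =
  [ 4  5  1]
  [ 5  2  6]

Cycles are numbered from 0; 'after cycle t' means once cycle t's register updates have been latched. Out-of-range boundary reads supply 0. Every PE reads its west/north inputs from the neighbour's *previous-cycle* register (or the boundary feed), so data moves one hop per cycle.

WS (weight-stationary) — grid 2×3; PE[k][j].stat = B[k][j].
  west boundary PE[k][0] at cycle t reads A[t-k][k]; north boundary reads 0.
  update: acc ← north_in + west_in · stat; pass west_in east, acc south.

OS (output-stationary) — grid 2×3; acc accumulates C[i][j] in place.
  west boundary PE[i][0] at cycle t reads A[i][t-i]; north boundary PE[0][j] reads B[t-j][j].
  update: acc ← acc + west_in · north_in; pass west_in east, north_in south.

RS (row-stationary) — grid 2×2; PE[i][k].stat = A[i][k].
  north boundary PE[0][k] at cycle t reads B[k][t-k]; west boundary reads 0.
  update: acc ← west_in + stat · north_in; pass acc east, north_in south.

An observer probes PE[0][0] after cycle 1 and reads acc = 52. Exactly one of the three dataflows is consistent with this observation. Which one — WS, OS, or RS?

dataflow = OS

WS (2×3 grid), PE[0][0]:
  t=0 PE[0][0]: acc=12 h=3 v=12
  t=1 PE[0][0]: acc=4 h=1 v=4
OS (2×3 grid), PE[0][0]:
  t=0 PE[0][0]: acc=12 h=3 v=4
  t=1 PE[0][0]: acc=52 h=8 v=5
RS (2×2 grid), PE[0][0]:
  t=0 PE[0][0]: acc=12 h=12 v=4
  t=1 PE[0][0]: acc=15 h=15 v=5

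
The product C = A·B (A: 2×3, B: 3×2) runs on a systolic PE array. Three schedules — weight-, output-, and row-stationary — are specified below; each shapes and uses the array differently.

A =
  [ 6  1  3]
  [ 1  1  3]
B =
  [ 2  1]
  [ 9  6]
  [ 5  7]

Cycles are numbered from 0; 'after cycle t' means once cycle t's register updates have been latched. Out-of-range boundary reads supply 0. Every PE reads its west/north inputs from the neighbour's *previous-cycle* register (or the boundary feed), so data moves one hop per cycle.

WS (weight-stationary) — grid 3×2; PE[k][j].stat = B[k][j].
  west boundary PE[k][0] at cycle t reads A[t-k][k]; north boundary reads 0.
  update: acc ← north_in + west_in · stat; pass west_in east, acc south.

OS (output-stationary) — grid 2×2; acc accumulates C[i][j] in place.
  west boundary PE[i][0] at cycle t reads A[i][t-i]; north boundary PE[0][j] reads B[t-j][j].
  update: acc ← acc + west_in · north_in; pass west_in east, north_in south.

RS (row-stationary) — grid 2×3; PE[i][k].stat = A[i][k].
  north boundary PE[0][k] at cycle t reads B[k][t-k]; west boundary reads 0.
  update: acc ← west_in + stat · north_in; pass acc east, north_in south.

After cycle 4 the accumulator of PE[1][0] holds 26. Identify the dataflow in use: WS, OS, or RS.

WS (3×2 grid), PE[1][0]:
  @0  [1,0]  acc 0  |  →0  ↓0
  @1  [1,0]  acc 21  |  →1  ↓21
  @2  [1,0]  acc 11  |  →1  ↓11
  @3  [1,0]  acc 0  |  →0  ↓0
  @4  [1,0]  acc 0  |  →0  ↓0
OS (2×2 grid), PE[1][0]:
  @0  [1,0]  acc 0  |  →0  ↓0
  @1  [1,0]  acc 2  |  →1  ↓2
  @2  [1,0]  acc 11  |  →1  ↓9
  @3  [1,0]  acc 26  |  →3  ↓5
  @4  [1,0]  acc 26  |  →0  ↓0
RS (2×3 grid), PE[1][0]:
  @0  [1,0]  acc 0  |  →0  ↓0
  @1  [1,0]  acc 2  |  →2  ↓2
  @2  [1,0]  acc 1  |  →1  ↓1
  @3  [1,0]  acc 0  |  →0  ↓0
  @4  [1,0]  acc 0  |  →0  ↓0

dataflow = OS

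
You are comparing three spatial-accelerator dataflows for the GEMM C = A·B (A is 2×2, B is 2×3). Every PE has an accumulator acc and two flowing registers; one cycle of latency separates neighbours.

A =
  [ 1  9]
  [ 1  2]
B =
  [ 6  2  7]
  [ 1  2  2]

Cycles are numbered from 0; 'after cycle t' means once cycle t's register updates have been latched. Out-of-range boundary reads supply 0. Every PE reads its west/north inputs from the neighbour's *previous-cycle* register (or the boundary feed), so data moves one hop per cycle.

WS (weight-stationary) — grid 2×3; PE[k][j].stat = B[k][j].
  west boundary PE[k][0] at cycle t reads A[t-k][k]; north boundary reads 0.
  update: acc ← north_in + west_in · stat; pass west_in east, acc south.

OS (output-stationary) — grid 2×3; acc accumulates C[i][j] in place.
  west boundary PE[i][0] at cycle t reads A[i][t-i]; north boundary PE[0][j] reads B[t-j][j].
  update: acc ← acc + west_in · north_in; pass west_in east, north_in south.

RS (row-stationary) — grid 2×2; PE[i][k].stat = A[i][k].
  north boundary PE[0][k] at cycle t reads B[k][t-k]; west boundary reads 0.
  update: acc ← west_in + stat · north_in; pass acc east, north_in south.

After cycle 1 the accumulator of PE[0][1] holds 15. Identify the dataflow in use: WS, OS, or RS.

dataflow = RS

WS (2×3 grid), PE[0][1]:
  c0 r0c1: 0 / 0 / 0
  c1 r0c1: 2 / 1 / 2
OS (2×3 grid), PE[0][1]:
  c0 r0c1: 0 / 0 / 0
  c1 r0c1: 2 / 1 / 2
RS (2×2 grid), PE[0][1]:
  c0 r0c1: 0 / 0 / 0
  c1 r0c1: 15 / 15 / 1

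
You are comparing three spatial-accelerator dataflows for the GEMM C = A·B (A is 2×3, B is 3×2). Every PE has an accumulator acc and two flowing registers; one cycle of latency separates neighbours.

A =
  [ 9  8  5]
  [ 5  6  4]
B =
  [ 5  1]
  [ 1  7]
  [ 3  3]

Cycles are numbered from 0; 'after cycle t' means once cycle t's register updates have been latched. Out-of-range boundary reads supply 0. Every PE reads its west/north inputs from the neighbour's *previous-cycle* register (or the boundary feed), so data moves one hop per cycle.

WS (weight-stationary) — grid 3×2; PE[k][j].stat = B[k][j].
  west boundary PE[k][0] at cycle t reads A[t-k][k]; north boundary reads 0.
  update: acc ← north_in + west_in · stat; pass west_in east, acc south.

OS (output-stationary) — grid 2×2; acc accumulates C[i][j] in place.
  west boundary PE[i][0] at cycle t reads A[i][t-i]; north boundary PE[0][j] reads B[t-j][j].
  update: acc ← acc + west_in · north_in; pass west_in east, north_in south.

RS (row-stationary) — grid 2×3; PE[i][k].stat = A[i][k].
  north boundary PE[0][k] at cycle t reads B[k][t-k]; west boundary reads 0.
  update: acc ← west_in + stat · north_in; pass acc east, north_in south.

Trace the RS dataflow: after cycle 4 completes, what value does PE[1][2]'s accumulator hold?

PE[1][2].acc = 59

RS (2×3). Following PE[1][2] plus its west/north inputs:
  c0 r0c2: 0 / 0 / 0
  c0 r1c1: 0 / 0 / 0
  c0 r1c2: 0 / 0 / 0
  c1 r0c2: 0 / 0 / 0
  c1 r1c1: 0 / 0 / 0
  c1 r1c2: 0 / 0 / 0
  c2 r0c2: 68 / 68 / 3
  c2 r1c1: 31 / 31 / 1
  c2 r1c2: 0 / 0 / 0
  c3 r0c2: 80 / 80 / 3
  c3 r1c1: 47 / 47 / 7
  c3 r1c2: 43 / 43 / 3
  c4 r0c2: 0 / 0 / 0
  c4 r1c1: 0 / 0 / 0
  c4 r1c2: 59 / 59 / 3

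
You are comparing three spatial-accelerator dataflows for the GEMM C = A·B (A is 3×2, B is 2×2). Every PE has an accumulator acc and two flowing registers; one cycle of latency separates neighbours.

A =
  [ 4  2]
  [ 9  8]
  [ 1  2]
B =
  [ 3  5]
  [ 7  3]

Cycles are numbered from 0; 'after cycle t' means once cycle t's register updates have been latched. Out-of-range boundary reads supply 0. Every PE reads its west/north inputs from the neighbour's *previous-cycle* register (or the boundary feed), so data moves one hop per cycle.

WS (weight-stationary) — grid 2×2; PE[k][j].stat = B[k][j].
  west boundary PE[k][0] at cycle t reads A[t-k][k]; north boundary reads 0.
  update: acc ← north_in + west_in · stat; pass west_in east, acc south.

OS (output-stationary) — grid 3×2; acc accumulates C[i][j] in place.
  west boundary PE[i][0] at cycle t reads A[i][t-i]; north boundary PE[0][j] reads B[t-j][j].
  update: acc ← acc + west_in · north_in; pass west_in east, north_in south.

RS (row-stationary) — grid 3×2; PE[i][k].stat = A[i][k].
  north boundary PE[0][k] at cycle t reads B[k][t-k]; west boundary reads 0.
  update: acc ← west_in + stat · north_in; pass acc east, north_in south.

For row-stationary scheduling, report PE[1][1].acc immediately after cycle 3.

Tracing RS — 3×2 array, target PE[1][1]:
  t=0 PE[0][1]: acc=0 h=0 v=0
  t=0 PE[1][0]: acc=0 h=0 v=0
  t=0 PE[1][1]: acc=0 h=0 v=0
  t=1 PE[0][1]: acc=26 h=26 v=7
  t=1 PE[1][0]: acc=27 h=27 v=3
  t=1 PE[1][1]: acc=0 h=0 v=0
  t=2 PE[0][1]: acc=26 h=26 v=3
  t=2 PE[1][0]: acc=45 h=45 v=5
  t=2 PE[1][1]: acc=83 h=83 v=7
  t=3 PE[0][1]: acc=0 h=0 v=0
  t=3 PE[1][0]: acc=0 h=0 v=0
  t=3 PE[1][1]: acc=69 h=69 v=3

PE[1][1].acc = 69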